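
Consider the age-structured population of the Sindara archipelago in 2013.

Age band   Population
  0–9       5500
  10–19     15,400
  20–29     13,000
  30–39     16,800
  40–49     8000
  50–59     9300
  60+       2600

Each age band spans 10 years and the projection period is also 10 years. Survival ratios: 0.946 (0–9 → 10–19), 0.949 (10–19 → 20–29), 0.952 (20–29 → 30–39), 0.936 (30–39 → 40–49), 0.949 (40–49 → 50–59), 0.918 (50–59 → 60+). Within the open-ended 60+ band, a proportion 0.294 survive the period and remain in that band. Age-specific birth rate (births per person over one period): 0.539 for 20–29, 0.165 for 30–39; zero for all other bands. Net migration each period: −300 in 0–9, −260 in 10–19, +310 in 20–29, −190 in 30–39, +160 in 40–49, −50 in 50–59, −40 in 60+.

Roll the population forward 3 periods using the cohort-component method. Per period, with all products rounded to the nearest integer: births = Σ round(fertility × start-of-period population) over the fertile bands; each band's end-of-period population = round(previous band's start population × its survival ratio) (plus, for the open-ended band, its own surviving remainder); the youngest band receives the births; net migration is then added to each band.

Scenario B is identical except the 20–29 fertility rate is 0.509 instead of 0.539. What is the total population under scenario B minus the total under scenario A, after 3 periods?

[period 1]
Births: 13000 × 0.539 = 7007, 16800 × 0.165 = 2772 → total 9779
10–19: 5500 × 0.946 = 5203
20–29: 15400 × 0.949 = 14615
30–39: 13000 × 0.952 = 12376
40–49: 16800 × 0.936 = 15725
50–59: 8000 × 0.949 = 7592
60+: 9300 × 0.918 + 2600 × 0.294 = 8537 + 764 = 9301
Net migration: 0–9 − 300 → 9479; 10–19 − 260 → 4943; 20–29 + 310 → 14925; 30–39 − 190 → 12186; 40–49 + 160 → 15885; 50–59 − 50 → 7542; 60+ − 40 → 9261
→ [9479, 4943, 14925, 12186, 15885, 7542, 9261]
[period 2]
Births: 14925 × 0.539 = 8045, 12186 × 0.165 = 2011 → total 10056
10–19: 9479 × 0.946 = 8967
20–29: 4943 × 0.949 = 4691
30–39: 14925 × 0.952 = 14209
40–49: 12186 × 0.936 = 11406
50–59: 15885 × 0.949 = 15075
60+: 7542 × 0.918 + 9261 × 0.294 = 6924 + 2723 = 9647
Net migration: 0–9 − 300 → 9756; 10–19 − 260 → 8707; 20–29 + 310 → 5001; 30–39 − 190 → 14019; 40–49 + 160 → 11566; 50–59 − 50 → 15025; 60+ − 40 → 9607
→ [9756, 8707, 5001, 14019, 11566, 15025, 9607]
[period 3]
Births: 5001 × 0.539 = 2696, 14019 × 0.165 = 2313 → total 5009
10–19: 9756 × 0.946 = 9229
20–29: 8707 × 0.949 = 8263
30–39: 5001 × 0.952 = 4761
40–49: 14019 × 0.936 = 13122
50–59: 11566 × 0.949 = 10976
60+: 15025 × 0.918 + 9607 × 0.294 = 13793 + 2824 = 16617
Net migration: 0–9 − 300 → 4709; 10–19 − 260 → 8969; 20–29 + 310 → 8573; 30–39 − 190 → 4571; 40–49 + 160 → 13282; 50–59 − 50 → 10926; 60+ − 40 → 16577
→ [4709, 8969, 8573, 4571, 13282, 10926, 16577]
Scenario A total after 3 periods: 67607
Scenario B projection —
[period 1]
Births: 13000 × 0.509 = 6617, 16800 × 0.165 = 2772 → total 9389
10–19: 5500 × 0.946 = 5203
20–29: 15400 × 0.949 = 14615
30–39: 13000 × 0.952 = 12376
40–49: 16800 × 0.936 = 15725
50–59: 8000 × 0.949 = 7592
60+: 9300 × 0.918 + 2600 × 0.294 = 8537 + 764 = 9301
Net migration: 0–9 − 300 → 9089; 10–19 − 260 → 4943; 20–29 + 310 → 14925; 30–39 − 190 → 12186; 40–49 + 160 → 15885; 50–59 − 50 → 7542; 60+ − 40 → 9261
→ [9089, 4943, 14925, 12186, 15885, 7542, 9261]
[period 2]
Births: 14925 × 0.509 = 7597, 12186 × 0.165 = 2011 → total 9608
10–19: 9089 × 0.946 = 8598
20–29: 4943 × 0.949 = 4691
30–39: 14925 × 0.952 = 14209
40–49: 12186 × 0.936 = 11406
50–59: 15885 × 0.949 = 15075
60+: 7542 × 0.918 + 9261 × 0.294 = 6924 + 2723 = 9647
Net migration: 0–9 − 300 → 9308; 10–19 − 260 → 8338; 20–29 + 310 → 5001; 30–39 − 190 → 14019; 40–49 + 160 → 11566; 50–59 − 50 → 15025; 60+ − 40 → 9607
→ [9308, 8338, 5001, 14019, 11566, 15025, 9607]
[period 3]
Births: 5001 × 0.509 = 2546, 14019 × 0.165 = 2313 → total 4859
10–19: 9308 × 0.946 = 8805
20–29: 8338 × 0.949 = 7913
30–39: 5001 × 0.952 = 4761
40–49: 14019 × 0.936 = 13122
50–59: 11566 × 0.949 = 10976
60+: 15025 × 0.918 + 9607 × 0.294 = 13793 + 2824 = 16617
Net migration: 0–9 − 300 → 4559; 10–19 − 260 → 8545; 20–29 + 310 → 8223; 30–39 − 190 → 4571; 40–49 + 160 → 13282; 50–59 − 50 → 10926; 60+ − 40 → 16577
→ [4559, 8545, 8223, 4571, 13282, 10926, 16577]
Scenario B total after 3 periods: 66683
Difference B − A = 66683 − 67607 = -924

-924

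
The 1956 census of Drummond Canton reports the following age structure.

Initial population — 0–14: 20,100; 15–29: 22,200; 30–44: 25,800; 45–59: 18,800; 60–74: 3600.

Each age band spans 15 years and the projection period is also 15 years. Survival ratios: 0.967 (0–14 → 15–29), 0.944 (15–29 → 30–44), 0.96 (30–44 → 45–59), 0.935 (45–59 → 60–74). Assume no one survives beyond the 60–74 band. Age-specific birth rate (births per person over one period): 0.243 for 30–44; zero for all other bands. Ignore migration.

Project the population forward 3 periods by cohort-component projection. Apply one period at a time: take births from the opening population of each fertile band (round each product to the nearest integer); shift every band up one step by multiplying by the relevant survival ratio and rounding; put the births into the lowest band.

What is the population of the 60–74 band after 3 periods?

18811

Period 1.
Births: 25800 × 0.243 = 6269
15–29: 20100 × 0.967 = 19437
30–44: 22200 × 0.944 = 20957
45–59: 25800 × 0.96 = 24768
60–74: 18800 × 0.935 = 17578
Population now: 0–14=6269, 15–29=19437, 30–44=20957, 45–59=24768, 60–74=17578
Period 2.
Births: 20957 × 0.243 = 5093
15–29: 6269 × 0.967 = 6062
30–44: 19437 × 0.944 = 18349
45–59: 20957 × 0.96 = 20119
60–74: 24768 × 0.935 = 23158
Population now: 0–14=5093, 15–29=6062, 30–44=18349, 45–59=20119, 60–74=23158
Period 3.
Births: 18349 × 0.243 = 4459
15–29: 5093 × 0.967 = 4925
30–44: 6062 × 0.944 = 5723
45–59: 18349 × 0.96 = 17615
60–74: 20119 × 0.935 = 18811
Population now: 0–14=4459, 15–29=4925, 30–44=5723, 45–59=17615, 60–74=18811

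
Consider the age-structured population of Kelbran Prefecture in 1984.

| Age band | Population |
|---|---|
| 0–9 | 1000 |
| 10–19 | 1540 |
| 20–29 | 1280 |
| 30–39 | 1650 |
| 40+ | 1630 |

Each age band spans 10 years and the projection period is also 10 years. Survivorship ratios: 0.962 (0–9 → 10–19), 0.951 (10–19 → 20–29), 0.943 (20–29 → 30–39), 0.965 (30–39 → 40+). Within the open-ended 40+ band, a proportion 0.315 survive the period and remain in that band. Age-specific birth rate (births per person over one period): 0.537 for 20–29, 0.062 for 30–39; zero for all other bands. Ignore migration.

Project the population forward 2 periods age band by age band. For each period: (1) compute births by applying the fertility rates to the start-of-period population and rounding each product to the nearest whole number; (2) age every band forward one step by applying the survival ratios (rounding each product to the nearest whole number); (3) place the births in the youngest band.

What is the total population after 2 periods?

5745

(Bands numbered youngest = 1 to oldest = 5.)
Period 1:
Births: 1280 × 0.537 = 687 ; 1650 × 0.062 = 102 → total 789
Band 2: 1000 × 0.962 = 962
Band 3: 1540 × 0.951 = 1465
Band 4: 1280 × 0.943 = 1207
Band 5: 1650 × 0.965 + 1630 × 0.315 = 1592 + 513 = 2105
Population now: 0–9=789, 10–19=962, 20–29=1465, 30–39=1207, 40+=2105
Period 2:
Births: 1465 × 0.537 = 787 ; 1207 × 0.062 = 75 → total 862
Band 2: 789 × 0.962 = 759
Band 3: 962 × 0.951 = 915
Band 4: 1465 × 0.943 = 1381
Band 5: 1207 × 0.965 + 2105 × 0.315 = 1165 + 663 = 1828
Population now: 0–9=862, 10–19=759, 20–29=915, 30–39=1381, 40+=1828
Total after period 2: 862 + 759 + 915 + 1381 + 1828 = 5745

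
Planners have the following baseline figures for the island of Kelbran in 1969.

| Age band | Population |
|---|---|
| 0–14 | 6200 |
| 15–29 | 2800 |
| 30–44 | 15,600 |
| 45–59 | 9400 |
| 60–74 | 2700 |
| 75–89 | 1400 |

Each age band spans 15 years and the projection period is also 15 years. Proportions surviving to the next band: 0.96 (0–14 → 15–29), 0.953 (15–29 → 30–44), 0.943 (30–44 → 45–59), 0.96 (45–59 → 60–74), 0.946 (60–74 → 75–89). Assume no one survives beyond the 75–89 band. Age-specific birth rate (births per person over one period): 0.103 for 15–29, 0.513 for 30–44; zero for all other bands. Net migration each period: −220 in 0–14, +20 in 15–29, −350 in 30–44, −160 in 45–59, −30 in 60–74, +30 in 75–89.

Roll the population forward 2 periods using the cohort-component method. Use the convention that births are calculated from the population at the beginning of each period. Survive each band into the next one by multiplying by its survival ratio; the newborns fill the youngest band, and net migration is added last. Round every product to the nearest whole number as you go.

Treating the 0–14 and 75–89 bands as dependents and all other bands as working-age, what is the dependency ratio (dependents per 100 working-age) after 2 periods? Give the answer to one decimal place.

[period 1]
Births: 2800 × 0.103 = 288 ; 15600 × 0.513 = 8003 → 8291
15–29: 6200 × 0.96 = 5952
30–44: 2800 × 0.953 = 2668
45–59: 15600 × 0.943 = 14711
60–74: 9400 × 0.96 = 9024
75–89: 2700 × 0.946 = 2554
Net migration: 0–14 − 220 → 8071; 15–29 + 20 → 5972; 30–44 − 350 → 2318; 45–59 − 160 → 14551; 60–74 − 30 → 8994; 75–89 + 30 → 2584
Giving 8071 / 5972 / 2318 / 14551 / 8994 / 2584.
[period 2]
Births: 5972 × 0.103 = 615 ; 2318 × 0.513 = 1189 → 1804
15–29: 8071 × 0.96 = 7748
30–44: 5972 × 0.953 = 5691
45–59: 2318 × 0.943 = 2186
60–74: 14551 × 0.96 = 13969
75–89: 8994 × 0.946 = 8508
Net migration: 0–14 − 220 → 1584; 15–29 + 20 → 7768; 30–44 − 350 → 5341; 45–59 − 160 → 2026; 60–74 − 30 → 13939; 75–89 + 30 → 8538
Giving 1584 / 7768 / 5341 / 2026 / 13939 / 8538.
Dependents (band 0–14 + band 75–89) = 1584 + 8538 = 10122; working-age = 29074; ratio = 10122/29074 × 100 = 34.8

34.8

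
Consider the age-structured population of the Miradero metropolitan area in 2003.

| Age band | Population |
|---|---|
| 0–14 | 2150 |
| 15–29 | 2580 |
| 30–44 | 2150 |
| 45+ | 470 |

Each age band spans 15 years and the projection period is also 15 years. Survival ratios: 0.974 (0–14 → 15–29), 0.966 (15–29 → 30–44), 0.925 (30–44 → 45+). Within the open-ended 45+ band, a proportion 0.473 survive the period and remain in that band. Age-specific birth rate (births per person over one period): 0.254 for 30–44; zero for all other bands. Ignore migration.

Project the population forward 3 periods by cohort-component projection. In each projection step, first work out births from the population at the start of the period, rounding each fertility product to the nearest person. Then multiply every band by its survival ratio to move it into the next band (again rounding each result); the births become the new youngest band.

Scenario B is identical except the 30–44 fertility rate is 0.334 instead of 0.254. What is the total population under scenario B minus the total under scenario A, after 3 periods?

516

Period 1:
Births: 2150 × 0.254 = 546
15–29: 2150 × 0.974 = 2094
30–44: 2580 × 0.966 = 2492
45+: 2150 × 0.925 + 470 × 0.473 = 1989 + 222 = 2211
Giving 546 / 2094 / 2492 / 2211.
Period 2:
Births: 2492 × 0.254 = 633
15–29: 546 × 0.974 = 532
30–44: 2094 × 0.966 = 2023
45+: 2492 × 0.925 + 2211 × 0.473 = 2305 + 1046 = 3351
Giving 633 / 532 / 2023 / 3351.
Period 3:
Births: 2023 × 0.254 = 514
15–29: 633 × 0.974 = 617
30–44: 532 × 0.966 = 514
45+: 2023 × 0.925 + 3351 × 0.473 = 1871 + 1585 = 3456
Giving 514 / 617 / 514 / 3456.
Scenario A total after 3 periods: 5101
Scenario B projection —
Period 1:
Births: 2150 × 0.334 = 718
15–29: 2150 × 0.974 = 2094
30–44: 2580 × 0.966 = 2492
45+: 2150 × 0.925 + 470 × 0.473 = 1989 + 222 = 2211
Giving 718 / 2094 / 2492 / 2211.
Period 2:
Births: 2492 × 0.334 = 832
15–29: 718 × 0.974 = 699
30–44: 2094 × 0.966 = 2023
45+: 2492 × 0.925 + 2211 × 0.473 = 2305 + 1046 = 3351
Giving 832 / 699 / 2023 / 3351.
Period 3:
Births: 2023 × 0.334 = 676
15–29: 832 × 0.974 = 810
30–44: 699 × 0.966 = 675
45+: 2023 × 0.925 + 3351 × 0.473 = 1871 + 1585 = 3456
Giving 676 / 810 / 675 / 3456.
Scenario B total after 3 periods: 5617
Difference B − A = 5617 − 5101 = 516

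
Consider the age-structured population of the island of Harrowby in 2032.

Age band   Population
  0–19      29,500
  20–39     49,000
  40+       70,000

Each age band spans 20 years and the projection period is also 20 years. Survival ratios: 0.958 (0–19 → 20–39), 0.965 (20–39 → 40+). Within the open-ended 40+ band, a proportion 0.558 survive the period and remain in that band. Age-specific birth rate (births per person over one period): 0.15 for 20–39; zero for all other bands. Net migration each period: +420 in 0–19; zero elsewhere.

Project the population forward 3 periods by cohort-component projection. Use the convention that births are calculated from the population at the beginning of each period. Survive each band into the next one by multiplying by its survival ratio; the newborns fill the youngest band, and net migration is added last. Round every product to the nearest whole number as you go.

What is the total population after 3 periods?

Numbering the groups 1..3 from youngest to oldest:
— Period 1 —
Births: 49000 * 0.15 = 7350
Group 2: 29500 * 0.958 = 28261
Group 3: 49000 * 0.965 + 70000 * 0.558 = 47285 + 39060 = 86345
Net migration: Group 1 + 420 → 7770
Giving 7770 / 28261 / 86345.
— Period 2 —
Births: 28261 * 0.15 = 4239
Group 2: 7770 * 0.958 = 7444
Group 3: 28261 * 0.965 + 86345 * 0.558 = 27272 + 48181 = 75453
Net migration: Group 1 + 420 → 4659
Giving 4659 / 7444 / 75453.
— Period 3 —
Births: 7444 * 0.15 = 1117
Group 2: 4659 * 0.958 = 4463
Group 3: 7444 * 0.965 + 75453 * 0.558 = 7183 + 42103 = 49286
Net migration: Group 1 + 420 → 1537
Giving 1537 / 4463 / 49286.
Total after period 3: 1537 + 4463 + 49286 = 55286

55286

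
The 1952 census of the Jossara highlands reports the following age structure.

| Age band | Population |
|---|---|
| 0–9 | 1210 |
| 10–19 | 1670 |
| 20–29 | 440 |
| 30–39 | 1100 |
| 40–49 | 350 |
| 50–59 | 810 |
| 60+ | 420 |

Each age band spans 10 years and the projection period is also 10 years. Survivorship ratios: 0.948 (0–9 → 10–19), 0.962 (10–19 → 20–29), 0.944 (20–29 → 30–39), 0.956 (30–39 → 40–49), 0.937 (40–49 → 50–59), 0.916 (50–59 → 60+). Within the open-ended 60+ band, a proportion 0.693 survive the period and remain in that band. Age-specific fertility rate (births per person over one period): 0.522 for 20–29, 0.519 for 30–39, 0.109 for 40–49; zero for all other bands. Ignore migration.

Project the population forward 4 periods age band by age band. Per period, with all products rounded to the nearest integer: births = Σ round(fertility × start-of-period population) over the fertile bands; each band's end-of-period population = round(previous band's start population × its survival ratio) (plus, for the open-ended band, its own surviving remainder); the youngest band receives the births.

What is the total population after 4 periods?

8027

Call the groups 1 to 7, youngest first.
After projecting period 1:
Births: 440 × 0.522 = 230, 1100 × 0.519 = 571, 350 × 0.109 = 38 → total 839
Group 2: 1210 × 0.948 = 1147
Group 3: 1670 × 0.962 = 1607
Group 4: 440 × 0.944 = 415
Group 5: 1100 × 0.956 = 1052
Group 6: 350 × 0.937 = 328
Group 7: 810 × 0.916 + 420 × 0.693 = 742 + 291 = 1033
Population now: 0–9=839, 10–19=1147, 20–29=1607, 30–39=415, 40–49=1052, 50–59=328, 60+=1033
After projecting period 2:
Births: 1607 × 0.522 = 839, 415 × 0.519 = 215, 1052 × 0.109 = 115 → total 1169
Group 2: 839 × 0.948 = 795
Group 3: 1147 × 0.962 = 1103
Group 4: 1607 × 0.944 = 1517
Group 5: 415 × 0.956 = 397
Group 6: 1052 × 0.937 = 986
Group 7: 328 × 0.916 + 1033 × 0.693 = 300 + 716 = 1016
Population now: 0–9=1169, 10–19=795, 20–29=1103, 30–39=1517, 40–49=397, 50–59=986, 60+=1016
After projecting period 3:
Births: 1103 × 0.522 = 576, 1517 × 0.519 = 787, 397 × 0.109 = 43 → total 1406
Group 2: 1169 × 0.948 = 1108
Group 3: 795 × 0.962 = 765
Group 4: 1103 × 0.944 = 1041
Group 5: 1517 × 0.956 = 1450
Group 6: 397 × 0.937 = 372
Group 7: 986 × 0.916 + 1016 × 0.693 = 903 + 704 = 1607
Population now: 0–9=1406, 10–19=1108, 20–29=765, 30–39=1041, 40–49=1450, 50–59=372, 60+=1607
After projecting period 4:
Births: 765 × 0.522 = 399, 1041 × 0.519 = 540, 1450 × 0.109 = 158 → total 1097
Group 2: 1406 × 0.948 = 1333
Group 3: 1108 × 0.962 = 1066
Group 4: 765 × 0.944 = 722
Group 5: 1041 × 0.956 = 995
Group 6: 1450 × 0.937 = 1359
Group 7: 372 × 0.916 + 1607 × 0.693 = 341 + 1114 = 1455
Population now: 0–9=1097, 10–19=1333, 20–29=1066, 30–39=722, 40–49=995, 50–59=1359, 60+=1455
Total after period 4: 1097 + 1333 + 1066 + 722 + 995 + 1359 + 1455 = 8027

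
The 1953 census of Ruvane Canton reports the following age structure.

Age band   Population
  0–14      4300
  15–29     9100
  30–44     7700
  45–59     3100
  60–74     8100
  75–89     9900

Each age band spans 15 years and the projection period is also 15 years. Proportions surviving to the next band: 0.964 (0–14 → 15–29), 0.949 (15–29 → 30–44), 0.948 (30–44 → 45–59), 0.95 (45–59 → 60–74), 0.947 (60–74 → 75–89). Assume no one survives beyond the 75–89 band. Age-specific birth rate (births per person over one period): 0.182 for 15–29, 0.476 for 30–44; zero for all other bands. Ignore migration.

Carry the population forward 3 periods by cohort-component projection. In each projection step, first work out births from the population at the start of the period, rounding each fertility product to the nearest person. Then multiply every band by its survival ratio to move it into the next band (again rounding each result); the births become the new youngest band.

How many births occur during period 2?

4865

Period 1:
Births: 9100 × 0.182 = 1656, 7700 × 0.476 = 3665 — total 5321
15–29: 4300 × 0.964 = 4145
30–44: 9100 × 0.949 = 8636
45–59: 7700 × 0.948 = 7300
60–74: 3100 × 0.95 = 2945
75–89: 8100 × 0.947 = 7671
→ [5321, 4145, 8636, 7300, 2945, 7671]
Period 2:
Births: 4145 × 0.182 = 754, 8636 × 0.476 = 4111 — total 4865
15–29: 5321 × 0.964 = 5129
30–44: 4145 × 0.949 = 3934
45–59: 8636 × 0.948 = 8187
60–74: 7300 × 0.95 = 6935
75–89: 2945 × 0.947 = 2789
→ [4865, 5129, 3934, 8187, 6935, 2789]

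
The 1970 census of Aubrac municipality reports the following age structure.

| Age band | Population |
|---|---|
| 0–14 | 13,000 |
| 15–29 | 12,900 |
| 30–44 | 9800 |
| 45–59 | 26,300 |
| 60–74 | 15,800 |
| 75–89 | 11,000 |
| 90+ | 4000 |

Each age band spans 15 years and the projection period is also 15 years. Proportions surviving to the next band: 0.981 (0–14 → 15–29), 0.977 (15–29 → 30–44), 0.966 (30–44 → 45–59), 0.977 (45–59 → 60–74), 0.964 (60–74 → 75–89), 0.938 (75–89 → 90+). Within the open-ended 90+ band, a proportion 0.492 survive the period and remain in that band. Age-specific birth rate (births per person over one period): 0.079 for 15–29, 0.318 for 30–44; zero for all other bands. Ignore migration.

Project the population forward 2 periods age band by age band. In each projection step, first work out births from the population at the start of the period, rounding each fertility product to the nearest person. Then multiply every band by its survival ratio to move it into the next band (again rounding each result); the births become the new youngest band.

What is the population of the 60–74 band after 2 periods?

9249

— Period 1 —
Births: 12900 × 0.079 = 1019 ; 9800 × 0.318 = 3116 → 4135
15–29: 13000 × 0.981 = 12753
30–44: 12900 × 0.977 = 12603
45–59: 9800 × 0.966 = 9467
60–74: 26300 × 0.977 = 25695
75–89: 15800 × 0.964 = 15231
90+: 11000 × 0.938 + 4000 × 0.492 = 10318 + 1968 = 12286
→ [4135, 12753, 12603, 9467, 25695, 15231, 12286]
— Period 2 —
Births: 12753 × 0.079 = 1007 ; 12603 × 0.318 = 4008 → 5015
15–29: 4135 × 0.981 = 4056
30–44: 12753 × 0.977 = 12460
45–59: 12603 × 0.966 = 12174
60–74: 9467 × 0.977 = 9249
75–89: 25695 × 0.964 = 24770
90+: 15231 × 0.938 + 12286 × 0.492 = 14287 + 6045 = 20332
→ [5015, 4056, 12460, 12174, 9249, 24770, 20332]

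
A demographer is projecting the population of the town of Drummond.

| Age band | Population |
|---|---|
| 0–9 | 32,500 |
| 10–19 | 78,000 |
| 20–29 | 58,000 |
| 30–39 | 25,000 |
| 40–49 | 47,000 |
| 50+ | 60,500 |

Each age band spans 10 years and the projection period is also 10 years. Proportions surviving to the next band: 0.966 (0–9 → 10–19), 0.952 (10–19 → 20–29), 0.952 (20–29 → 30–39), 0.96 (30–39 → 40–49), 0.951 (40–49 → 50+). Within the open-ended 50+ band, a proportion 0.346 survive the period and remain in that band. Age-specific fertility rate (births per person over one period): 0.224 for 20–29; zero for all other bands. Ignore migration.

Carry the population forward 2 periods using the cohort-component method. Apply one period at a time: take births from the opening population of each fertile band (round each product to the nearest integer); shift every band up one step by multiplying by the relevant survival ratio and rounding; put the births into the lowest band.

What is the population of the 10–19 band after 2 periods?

Numbering the bands 1..6 from youngest to oldest:
After projecting period 1:
Births: 58000 × 0.224 = 12992
Band 2: 32500 × 0.966 = 31395
Band 3: 78000 × 0.952 = 74256
Band 4: 58000 × 0.952 = 55216
Band 5: 25000 × 0.96 = 24000
Band 6: 47000 × 0.951 + 60500 × 0.346 = 44697 + 20933 = 65630
Giving 12992 / 31395 / 74256 / 55216 / 24000 / 65630.
After projecting period 2:
Births: 74256 × 0.224 = 16633
Band 2: 12992 × 0.966 = 12550
Band 3: 31395 × 0.952 = 29888
Band 4: 74256 × 0.952 = 70692
Band 5: 55216 × 0.96 = 53007
Band 6: 24000 × 0.951 + 65630 × 0.346 = 22824 + 22708 = 45532
Giving 16633 / 12550 / 29888 / 70692 / 53007 / 45532.

12550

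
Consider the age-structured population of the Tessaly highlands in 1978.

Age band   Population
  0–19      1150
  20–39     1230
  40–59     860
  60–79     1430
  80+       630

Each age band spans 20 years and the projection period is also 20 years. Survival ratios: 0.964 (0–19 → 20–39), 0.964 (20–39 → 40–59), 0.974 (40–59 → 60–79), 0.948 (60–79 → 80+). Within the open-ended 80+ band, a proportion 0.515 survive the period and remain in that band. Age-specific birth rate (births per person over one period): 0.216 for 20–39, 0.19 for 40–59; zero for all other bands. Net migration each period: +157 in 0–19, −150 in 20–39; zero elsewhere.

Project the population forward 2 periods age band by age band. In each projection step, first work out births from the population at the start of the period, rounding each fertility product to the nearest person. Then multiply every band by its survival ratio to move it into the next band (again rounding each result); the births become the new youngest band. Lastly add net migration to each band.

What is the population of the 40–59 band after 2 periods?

Numbering the groups 1..5 from youngest to oldest:
Period 1.
Births: 1230 × 0.216 = 266, 860 × 0.19 = 163 ⇒ total 429
Group 2: 1150 × 0.964 = 1109
Group 3: 1230 × 0.964 = 1186
Group 4: 860 × 0.974 = 838
Group 5: 1430 × 0.948 + 630 × 0.515 = 1356 + 324 = 1680
Net migration: Group 1 + 157 → 586; Group 2 − 150 → 959
→ [586, 959, 1186, 838, 1680]
Period 2.
Births: 959 × 0.216 = 207, 1186 × 0.19 = 225 ⇒ total 432
Group 2: 586 × 0.964 = 565
Group 3: 959 × 0.964 = 924
Group 4: 1186 × 0.974 = 1155
Group 5: 838 × 0.948 + 1680 × 0.515 = 794 + 865 = 1659
Net migration: Group 1 + 157 → 589; Group 2 − 150 → 415
→ [589, 415, 924, 1155, 1659]

924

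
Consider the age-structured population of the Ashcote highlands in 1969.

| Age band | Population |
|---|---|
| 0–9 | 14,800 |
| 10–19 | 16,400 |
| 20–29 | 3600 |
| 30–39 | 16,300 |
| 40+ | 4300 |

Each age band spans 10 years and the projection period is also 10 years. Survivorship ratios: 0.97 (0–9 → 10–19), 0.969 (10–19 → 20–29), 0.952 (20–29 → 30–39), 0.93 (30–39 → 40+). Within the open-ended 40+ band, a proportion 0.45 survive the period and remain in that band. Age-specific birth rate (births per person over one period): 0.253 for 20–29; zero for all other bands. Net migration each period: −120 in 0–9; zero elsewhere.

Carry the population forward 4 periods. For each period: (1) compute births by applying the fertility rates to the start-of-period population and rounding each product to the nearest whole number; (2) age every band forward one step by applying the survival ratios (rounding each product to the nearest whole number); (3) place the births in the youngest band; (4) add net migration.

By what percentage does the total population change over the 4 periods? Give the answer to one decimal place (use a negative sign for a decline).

-48.4

Period 1:
Births: 3600 × 0.253 = 911
10–19: 14800 × 0.97 = 14356
20–29: 16400 × 0.969 = 15892
30–39: 3600 × 0.952 = 3427
40+: 16300 × 0.93 + 4300 × 0.45 = 15159 + 1935 = 17094
Net migration: 0–9 − 120 → 791
Population now: 0–9=791, 10–19=14356, 20–29=15892, 30–39=3427, 40+=17094
Period 2:
Births: 15892 × 0.253 = 4021
10–19: 791 × 0.97 = 767
20–29: 14356 × 0.969 = 13911
30–39: 15892 × 0.952 = 15129
40+: 3427 × 0.93 + 17094 × 0.45 = 3187 + 7692 = 10879
Net migration: 0–9 − 120 → 3901
Population now: 0–9=3901, 10–19=767, 20–29=13911, 30–39=15129, 40+=10879
Period 3:
Births: 13911 × 0.253 = 3519
10–19: 3901 × 0.97 = 3784
20–29: 767 × 0.969 = 743
30–39: 13911 × 0.952 = 13243
40+: 15129 × 0.93 + 10879 × 0.45 = 14070 + 4896 = 18966
Net migration: 0–9 − 120 → 3399
Population now: 0–9=3399, 10–19=3784, 20–29=743, 30–39=13243, 40+=18966
Period 4:
Births: 743 × 0.253 = 188
10–19: 3399 × 0.97 = 3297
20–29: 3784 × 0.969 = 3667
30–39: 743 × 0.952 = 707
40+: 13243 × 0.93 + 18966 × 0.45 = 12316 + 8535 = 20851
Net migration: 0–9 − 120 → 68
Population now: 0–9=68, 10–19=3297, 20–29=3667, 30–39=707, 40+=20851
Total: 55400 → 28590; change = -26810; percentage change = -48.4%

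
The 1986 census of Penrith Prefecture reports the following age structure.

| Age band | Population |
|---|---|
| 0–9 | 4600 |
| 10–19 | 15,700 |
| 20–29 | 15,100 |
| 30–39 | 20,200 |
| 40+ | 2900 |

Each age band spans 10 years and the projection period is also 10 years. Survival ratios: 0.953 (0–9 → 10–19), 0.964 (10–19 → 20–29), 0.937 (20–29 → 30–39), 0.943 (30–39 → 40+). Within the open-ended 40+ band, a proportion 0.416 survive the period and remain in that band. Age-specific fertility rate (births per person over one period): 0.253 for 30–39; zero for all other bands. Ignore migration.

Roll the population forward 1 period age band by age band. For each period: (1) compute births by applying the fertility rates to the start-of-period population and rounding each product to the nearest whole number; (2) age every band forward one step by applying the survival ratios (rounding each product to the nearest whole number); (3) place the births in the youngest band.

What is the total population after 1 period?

59034

[period 1]
Births: 20200 * 0.253 = 5111
10–19: 4600 * 0.953 = 4384
20–29: 15700 * 0.964 = 15135
30–39: 15100 * 0.937 = 14149
40+: 20200 * 0.943 + 2900 * 0.416 = 19049 + 1206 = 20255
End of period: [5111, 4384, 15135, 14149, 20255]
Total after period 1: 5111 + 4384 + 15135 + 14149 + 20255 = 59034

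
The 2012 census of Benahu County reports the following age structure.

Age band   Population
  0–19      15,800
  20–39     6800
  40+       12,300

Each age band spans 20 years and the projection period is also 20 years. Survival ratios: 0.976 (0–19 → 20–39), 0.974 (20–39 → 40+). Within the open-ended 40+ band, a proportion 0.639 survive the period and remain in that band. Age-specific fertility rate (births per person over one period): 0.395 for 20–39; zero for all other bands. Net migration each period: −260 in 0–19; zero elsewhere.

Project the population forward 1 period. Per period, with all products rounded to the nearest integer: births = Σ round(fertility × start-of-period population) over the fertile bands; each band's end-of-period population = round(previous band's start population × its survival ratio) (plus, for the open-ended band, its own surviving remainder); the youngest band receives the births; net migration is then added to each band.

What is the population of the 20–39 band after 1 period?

Numbering the bands 1..3 from youngest to oldest:
— Period 1 —
Births: 6800 × 0.395 = 2686
Band 2: 15800 × 0.976 = 15421
Band 3: 6800 × 0.974 + 12300 × 0.639 = 6623 + 7860 = 14483
Net migration: Band 1 − 260 → 2426
Population now: 0–19=2426, 20–39=15421, 40+=14483

15421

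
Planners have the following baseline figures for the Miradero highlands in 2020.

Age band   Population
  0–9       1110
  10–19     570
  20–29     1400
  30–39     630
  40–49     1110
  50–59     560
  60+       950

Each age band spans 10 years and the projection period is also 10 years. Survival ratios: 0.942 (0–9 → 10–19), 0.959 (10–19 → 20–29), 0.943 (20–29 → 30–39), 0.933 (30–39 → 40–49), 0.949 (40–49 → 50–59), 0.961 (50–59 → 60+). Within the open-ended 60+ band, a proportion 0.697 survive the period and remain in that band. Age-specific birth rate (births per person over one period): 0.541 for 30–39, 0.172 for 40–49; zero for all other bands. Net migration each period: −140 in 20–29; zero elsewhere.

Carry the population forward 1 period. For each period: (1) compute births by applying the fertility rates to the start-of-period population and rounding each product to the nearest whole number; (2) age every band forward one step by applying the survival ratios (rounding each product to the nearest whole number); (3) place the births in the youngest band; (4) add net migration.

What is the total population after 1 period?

6146

Let band 1 be 0–9 through band 7 = 60+.
Period 1:
Births: 630 * 0.541 = 341 ; 1110 * 0.172 = 191 — total 532
Band 2: 1110 * 0.942 = 1046
Band 3: 570 * 0.959 = 547
Band 4: 1400 * 0.943 = 1320
Band 5: 630 * 0.933 = 588
Band 6: 1110 * 0.949 = 1053
Band 7: 560 * 0.961 + 950 * 0.697 = 538 + 662 = 1200
Net migration: Band 3 − 140 → 407
Population now: 0–9=532, 10–19=1046, 20–29=407, 30–39=1320, 40–49=588, 50–59=1053, 60+=1200
Total after period 1: 532 + 1046 + 407 + 1320 + 588 + 1053 + 1200 = 6146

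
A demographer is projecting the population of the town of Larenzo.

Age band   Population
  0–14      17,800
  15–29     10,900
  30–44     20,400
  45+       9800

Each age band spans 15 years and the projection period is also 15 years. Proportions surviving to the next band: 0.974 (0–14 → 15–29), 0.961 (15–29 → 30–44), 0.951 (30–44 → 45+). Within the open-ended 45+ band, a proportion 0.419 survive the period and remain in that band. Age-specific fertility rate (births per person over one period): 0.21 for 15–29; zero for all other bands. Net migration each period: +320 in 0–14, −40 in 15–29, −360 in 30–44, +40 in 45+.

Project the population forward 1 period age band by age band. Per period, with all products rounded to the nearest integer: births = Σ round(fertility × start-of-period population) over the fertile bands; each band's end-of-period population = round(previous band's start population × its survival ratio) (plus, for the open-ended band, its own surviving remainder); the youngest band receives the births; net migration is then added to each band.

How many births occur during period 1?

Period 1:
Births: 10900 × 0.21 = 2289
15–29: 17800 × 0.974 = 17337
30–44: 10900 × 0.961 = 10475
45+: 20400 × 0.951 + 9800 × 0.419 = 19400 + 4106 = 23506
Net migration: 0–14 + 320 → 2609; 15–29 − 40 → 17297; 30–44 − 360 → 10115; 45+ + 40 → 23546
Population now: 0–14=2609, 15–29=17297, 30–44=10115, 45+=23546

2289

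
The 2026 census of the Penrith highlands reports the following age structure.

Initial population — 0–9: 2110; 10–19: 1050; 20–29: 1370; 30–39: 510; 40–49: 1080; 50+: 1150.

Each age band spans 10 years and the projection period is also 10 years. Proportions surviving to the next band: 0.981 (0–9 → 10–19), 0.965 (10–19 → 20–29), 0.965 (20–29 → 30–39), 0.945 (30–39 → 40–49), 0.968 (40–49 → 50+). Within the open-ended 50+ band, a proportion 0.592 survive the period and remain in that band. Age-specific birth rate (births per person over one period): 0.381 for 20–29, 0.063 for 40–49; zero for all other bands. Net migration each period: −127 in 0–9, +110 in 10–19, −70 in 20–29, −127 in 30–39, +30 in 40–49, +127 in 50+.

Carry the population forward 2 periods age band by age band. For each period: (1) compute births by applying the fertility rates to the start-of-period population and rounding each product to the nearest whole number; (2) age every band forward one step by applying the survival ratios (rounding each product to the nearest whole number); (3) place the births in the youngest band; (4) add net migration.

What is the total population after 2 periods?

6524

Call the bands 1 to 6, youngest first.
[period 1]
Births: 1370 × 0.381 = 522, 1080 × 0.063 = 68 ⇒ total 590
Band 2: 2110 × 0.981 = 2070
Band 3: 1050 × 0.965 = 1013
Band 4: 1370 × 0.965 = 1322
Band 5: 510 × 0.945 = 482
Band 6: 1080 × 0.968 + 1150 × 0.592 = 1045 + 681 = 1726
Net migration: Band 1 − 127 → 463; Band 2 + 110 → 2180; Band 3 − 70 → 943; Band 4 − 127 → 1195; Band 5 + 30 → 512; Band 6 + 127 → 1853
Population now: 0–9=463, 10–19=2180, 20–29=943, 30–39=1195, 40–49=512, 50+=1853
[period 2]
Births: 943 × 0.381 = 359, 512 × 0.063 = 32 ⇒ total 391
Band 2: 463 × 0.981 = 454
Band 3: 2180 × 0.965 = 2104
Band 4: 943 × 0.965 = 910
Band 5: 1195 × 0.945 = 1129
Band 6: 512 × 0.968 + 1853 × 0.592 = 496 + 1097 = 1593
Net migration: Band 1 − 127 → 264; Band 2 + 110 → 564; Band 3 − 70 → 2034; Band 4 − 127 → 783; Band 5 + 30 → 1159; Band 6 + 127 → 1720
Population now: 0–9=264, 10–19=564, 20–29=2034, 30–39=783, 40–49=1159, 50+=1720
Total after period 2: 264 + 564 + 2034 + 783 + 1159 + 1720 = 6524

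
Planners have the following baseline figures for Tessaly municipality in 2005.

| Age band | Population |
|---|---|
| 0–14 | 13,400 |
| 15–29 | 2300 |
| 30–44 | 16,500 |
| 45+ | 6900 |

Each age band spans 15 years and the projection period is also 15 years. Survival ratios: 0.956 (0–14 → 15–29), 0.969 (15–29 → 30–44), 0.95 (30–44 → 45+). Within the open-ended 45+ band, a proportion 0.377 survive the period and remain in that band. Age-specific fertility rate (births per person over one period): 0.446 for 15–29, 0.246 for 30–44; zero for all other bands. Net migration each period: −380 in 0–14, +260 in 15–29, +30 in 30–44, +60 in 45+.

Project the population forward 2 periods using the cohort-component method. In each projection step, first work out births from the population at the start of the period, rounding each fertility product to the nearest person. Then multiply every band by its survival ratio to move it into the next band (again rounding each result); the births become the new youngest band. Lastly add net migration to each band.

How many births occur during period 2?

6385

[period 1]
Births: 2300 * 0.446 = 1026 ; 16500 * 0.246 = 4059 ⇒ total 5085
15–29: 13400 * 0.956 = 12810
30–44: 2300 * 0.969 = 2229
45+: 16500 * 0.95 + 6900 * 0.377 = 15675 + 2601 = 18276
Net migration: 0–14 − 380 → 4705; 15–29 + 260 → 13070; 30–44 + 30 → 2259; 45+ + 60 → 18336
Giving 4705 / 13070 / 2259 / 18336.
[period 2]
Births: 13070 * 0.446 = 5829 ; 2259 * 0.246 = 556 ⇒ total 6385
15–29: 4705 * 0.956 = 4498
30–44: 13070 * 0.969 = 12665
45+: 2259 * 0.95 + 18336 * 0.377 = 2146 + 6913 = 9059
Net migration: 0–14 − 380 → 6005; 15–29 + 260 → 4758; 30–44 + 30 → 12695; 45+ + 60 → 9119
Giving 6005 / 4758 / 12695 / 9119.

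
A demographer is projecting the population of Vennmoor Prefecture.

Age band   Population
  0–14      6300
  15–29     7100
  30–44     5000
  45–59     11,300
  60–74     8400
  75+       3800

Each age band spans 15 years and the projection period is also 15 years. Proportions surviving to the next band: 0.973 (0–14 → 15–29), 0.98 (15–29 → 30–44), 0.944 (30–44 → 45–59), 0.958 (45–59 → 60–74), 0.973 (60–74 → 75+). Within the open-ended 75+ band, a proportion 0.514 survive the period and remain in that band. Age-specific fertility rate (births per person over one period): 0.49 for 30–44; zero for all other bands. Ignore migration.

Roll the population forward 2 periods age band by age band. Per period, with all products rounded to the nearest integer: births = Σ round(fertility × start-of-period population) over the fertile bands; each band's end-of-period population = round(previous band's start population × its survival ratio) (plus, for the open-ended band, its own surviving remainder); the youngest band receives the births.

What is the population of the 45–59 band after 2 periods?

6568

Period 1:
Births: 5000 × 0.49 = 2450
15–29: 6300 × 0.973 = 6130
30–44: 7100 × 0.98 = 6958
45–59: 5000 × 0.944 = 4720
60–74: 11300 × 0.958 = 10825
75+: 8400 × 0.973 + 3800 × 0.514 = 8173 + 1953 = 10126
Giving 2450 / 6130 / 6958 / 4720 / 10825 / 10126.
Period 2:
Births: 6958 × 0.49 = 3409
15–29: 2450 × 0.973 = 2384
30–44: 6130 × 0.98 = 6007
45–59: 6958 × 0.944 = 6568
60–74: 4720 × 0.958 = 4522
75+: 10825 × 0.973 + 10126 × 0.514 = 10533 + 5205 = 15738
Giving 3409 / 2384 / 6007 / 6568 / 4522 / 15738.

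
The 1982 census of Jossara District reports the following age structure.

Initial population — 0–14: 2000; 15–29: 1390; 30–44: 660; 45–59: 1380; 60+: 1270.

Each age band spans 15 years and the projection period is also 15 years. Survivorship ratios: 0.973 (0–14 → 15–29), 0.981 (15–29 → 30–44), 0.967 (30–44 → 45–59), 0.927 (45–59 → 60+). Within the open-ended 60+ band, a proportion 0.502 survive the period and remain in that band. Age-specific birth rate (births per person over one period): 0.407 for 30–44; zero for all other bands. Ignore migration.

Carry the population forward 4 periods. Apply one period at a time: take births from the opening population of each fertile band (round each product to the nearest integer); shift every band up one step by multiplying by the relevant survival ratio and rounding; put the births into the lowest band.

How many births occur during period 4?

105

Period 1:
Births: 660 × 0.407 = 269
15–29: 2000 × 0.973 = 1946
30–44: 1390 × 0.981 = 1364
45–59: 660 × 0.967 = 638
60+: 1380 × 0.927 + 1270 × 0.502 = 1279 + 638 = 1917
→ [269, 1946, 1364, 638, 1917]
Period 2:
Births: 1364 × 0.407 = 555
15–29: 269 × 0.973 = 262
30–44: 1946 × 0.981 = 1909
45–59: 1364 × 0.967 = 1319
60+: 638 × 0.927 + 1917 × 0.502 = 591 + 962 = 1553
→ [555, 262, 1909, 1319, 1553]
Period 3:
Births: 1909 × 0.407 = 777
15–29: 555 × 0.973 = 540
30–44: 262 × 0.981 = 257
45–59: 1909 × 0.967 = 1846
60+: 1319 × 0.927 + 1553 × 0.502 = 1223 + 780 = 2003
→ [777, 540, 257, 1846, 2003]
Period 4:
Births: 257 × 0.407 = 105
15–29: 777 × 0.973 = 756
30–44: 540 × 0.981 = 530
45–59: 257 × 0.967 = 249
60+: 1846 × 0.927 + 2003 × 0.502 = 1711 + 1006 = 2717
→ [105, 756, 530, 249, 2717]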